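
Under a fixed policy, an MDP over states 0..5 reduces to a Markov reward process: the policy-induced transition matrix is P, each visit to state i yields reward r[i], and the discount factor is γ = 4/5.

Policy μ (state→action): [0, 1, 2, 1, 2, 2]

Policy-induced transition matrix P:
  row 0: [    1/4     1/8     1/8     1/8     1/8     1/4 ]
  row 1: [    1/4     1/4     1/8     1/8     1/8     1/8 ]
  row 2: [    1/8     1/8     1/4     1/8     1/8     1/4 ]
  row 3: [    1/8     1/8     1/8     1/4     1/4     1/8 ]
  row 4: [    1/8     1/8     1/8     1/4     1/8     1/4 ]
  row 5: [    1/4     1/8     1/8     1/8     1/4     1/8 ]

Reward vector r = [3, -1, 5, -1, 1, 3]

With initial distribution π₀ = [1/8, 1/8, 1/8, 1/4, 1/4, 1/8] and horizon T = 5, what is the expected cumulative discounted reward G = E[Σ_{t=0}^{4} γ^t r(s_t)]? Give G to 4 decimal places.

t=0: π = [0.1250, 0.1250, 0.1250, 0.2500, 0.2500, 0.1250], E[r] = 1.2500, γ^t·E[r] = 1.250000, running G = 1.250000
t=1: π = [0.1719, 0.1406, 0.1406, 0.1875, 0.1719, 0.1875], E[r] = 1.6250, γ^t·E[r] = 1.300000, running G = 2.550000
t=2: π = [0.1875, 0.1426, 0.1426, 0.1699, 0.1719, 0.1855], E[r] = 1.6914, γ^t·E[r] = 1.082500, running G = 3.632500
t=3: π = [0.1895, 0.1428, 0.1428, 0.1677, 0.1694, 0.1877], E[r] = 1.7046, γ^t·E[r] = 0.872750, running G = 4.505250
t=4: π = [0.1900, 0.1429, 0.1429, 0.1671, 0.1694, 0.1877], E[r] = 1.7068, γ^t·E[r] = 0.699125, running G = 5.204375

G = 5.2044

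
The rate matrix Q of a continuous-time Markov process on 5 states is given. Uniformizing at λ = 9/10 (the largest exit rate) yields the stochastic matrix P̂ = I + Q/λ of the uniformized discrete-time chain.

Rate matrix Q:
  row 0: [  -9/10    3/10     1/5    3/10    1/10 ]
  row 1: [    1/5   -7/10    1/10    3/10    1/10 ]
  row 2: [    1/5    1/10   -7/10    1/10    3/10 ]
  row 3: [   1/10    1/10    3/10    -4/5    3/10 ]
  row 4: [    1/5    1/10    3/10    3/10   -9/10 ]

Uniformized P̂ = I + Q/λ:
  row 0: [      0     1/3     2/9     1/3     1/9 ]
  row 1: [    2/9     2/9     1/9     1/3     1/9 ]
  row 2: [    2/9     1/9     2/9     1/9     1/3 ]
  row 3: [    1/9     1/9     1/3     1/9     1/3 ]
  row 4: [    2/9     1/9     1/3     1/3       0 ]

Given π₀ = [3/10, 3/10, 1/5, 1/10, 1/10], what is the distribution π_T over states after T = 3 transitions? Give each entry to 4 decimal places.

t=0: π = [0.3000, 0.3000, 0.2000, 0.1000, 0.1000]
t=1: π = [0.1444, 0.2111, 0.2111, 0.2667, 0.1667]
t=2: π = [0.1605, 0.1667, 0.2469, 0.2272, 0.1988]
t=3: π = [0.1613, 0.1653, 0.2510, 0.2280, 0.1944]

π = [0.1613, 0.1653, 0.2510, 0.2280, 0.1944]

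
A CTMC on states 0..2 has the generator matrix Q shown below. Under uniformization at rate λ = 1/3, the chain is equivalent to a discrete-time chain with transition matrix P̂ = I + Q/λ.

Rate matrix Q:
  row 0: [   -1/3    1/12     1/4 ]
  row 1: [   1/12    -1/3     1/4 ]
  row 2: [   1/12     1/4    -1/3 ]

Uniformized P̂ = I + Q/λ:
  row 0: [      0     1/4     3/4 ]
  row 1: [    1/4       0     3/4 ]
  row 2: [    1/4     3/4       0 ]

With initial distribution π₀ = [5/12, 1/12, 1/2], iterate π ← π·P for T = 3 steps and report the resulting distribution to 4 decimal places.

t=0: π = [0.4167, 0.0833, 0.5000]
t=1: π = [0.1458, 0.4792, 0.3750]
t=2: π = [0.2135, 0.3177, 0.4688]
t=3: π = [0.1966, 0.4049, 0.3984]

π = [0.1966, 0.4049, 0.3984]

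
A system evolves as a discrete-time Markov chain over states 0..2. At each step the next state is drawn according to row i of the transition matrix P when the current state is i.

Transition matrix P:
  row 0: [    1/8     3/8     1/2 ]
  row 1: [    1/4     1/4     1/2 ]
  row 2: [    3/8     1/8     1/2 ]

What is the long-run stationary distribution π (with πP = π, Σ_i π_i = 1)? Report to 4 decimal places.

π = [0.2778, 0.2222, 0.5000]

Balance equations π_j = Σ_i π_i·P[i][j]:
  π_0 = 1/8·π_0 + 1/4·π_1 + 3/8·π_2
  π_1 = 3/8·π_0 + 1/4·π_1 + 1/8·π_2
  normalize: π_0 + π_1 + π_2 = 1
Solving the linear system gives exactly π = [5/18, 2/9, 1/2].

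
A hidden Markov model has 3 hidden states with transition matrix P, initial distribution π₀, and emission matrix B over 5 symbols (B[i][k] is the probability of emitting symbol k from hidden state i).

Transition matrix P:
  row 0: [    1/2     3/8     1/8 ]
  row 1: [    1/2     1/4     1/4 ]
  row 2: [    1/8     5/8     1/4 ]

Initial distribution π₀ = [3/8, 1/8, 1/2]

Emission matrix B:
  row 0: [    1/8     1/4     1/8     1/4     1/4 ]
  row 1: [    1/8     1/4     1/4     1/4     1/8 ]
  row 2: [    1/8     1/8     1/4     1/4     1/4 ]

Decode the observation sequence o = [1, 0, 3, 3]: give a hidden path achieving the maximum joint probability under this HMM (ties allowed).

path = [0, 0, 0, 0]

t=0: δ = [9.375e-02, 3.125e-02, 6.250e-02]  (obs o_0=1)
t=1: δ = [5.859e-03, 4.883e-03, 1.953e-03]  ψ = [0, 2, 2]  (obs o_1=0)
t=2: δ = [7.324e-04, 5.493e-04, 3.052e-04]  ψ = [0, 0, 1]  (obs o_2=3)
t=3: δ = [9.155e-05, 6.866e-05, 3.433e-05]  ψ = [0, 0, 1]  (obs o_3=3)
backtrack: best end state = 0; path = [0, 0, 0, 0]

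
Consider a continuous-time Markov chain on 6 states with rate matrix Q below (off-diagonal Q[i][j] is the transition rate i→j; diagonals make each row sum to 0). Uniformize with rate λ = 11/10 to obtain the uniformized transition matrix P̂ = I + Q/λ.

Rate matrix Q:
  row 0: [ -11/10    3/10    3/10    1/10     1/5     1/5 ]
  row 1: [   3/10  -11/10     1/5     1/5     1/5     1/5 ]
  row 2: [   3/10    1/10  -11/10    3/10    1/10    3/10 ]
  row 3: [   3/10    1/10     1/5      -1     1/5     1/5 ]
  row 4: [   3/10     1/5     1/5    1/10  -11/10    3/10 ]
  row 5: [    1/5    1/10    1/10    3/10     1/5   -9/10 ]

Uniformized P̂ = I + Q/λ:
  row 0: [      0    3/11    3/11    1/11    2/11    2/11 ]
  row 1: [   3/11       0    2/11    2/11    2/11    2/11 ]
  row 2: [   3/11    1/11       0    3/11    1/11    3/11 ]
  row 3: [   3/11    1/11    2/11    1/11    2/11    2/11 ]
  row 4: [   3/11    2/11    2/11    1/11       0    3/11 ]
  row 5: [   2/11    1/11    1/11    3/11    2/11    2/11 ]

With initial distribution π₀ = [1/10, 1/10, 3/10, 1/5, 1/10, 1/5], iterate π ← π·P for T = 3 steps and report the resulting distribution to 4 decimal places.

t=0: π = [0.1000, 0.1000, 0.3000, 0.2000, 0.1000, 0.2000]
t=1: π = [0.2273, 0.1091, 0.1182, 0.1909, 0.1364, 0.2182]
t=2: π = [0.1909, 0.1347, 0.1612, 0.1620, 0.1463, 0.2050]
t=3: π = [0.2020, 0.1267, 0.1512, 0.1697, 0.1406, 0.2098]

π = [0.2020, 0.1267, 0.1512, 0.1697, 0.1406, 0.2098]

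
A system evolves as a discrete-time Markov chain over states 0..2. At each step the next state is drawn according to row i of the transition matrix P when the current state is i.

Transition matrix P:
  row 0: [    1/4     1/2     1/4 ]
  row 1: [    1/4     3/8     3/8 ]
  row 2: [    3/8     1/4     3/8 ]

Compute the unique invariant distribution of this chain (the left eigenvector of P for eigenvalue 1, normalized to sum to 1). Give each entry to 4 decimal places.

Balance equations π_j = Σ_i π_i·P[i][j]:
  π_0 = 1/4·π_0 + 1/4·π_1 + 3/8·π_2
  π_1 = 1/2·π_0 + 3/8·π_1 + 1/4·π_2
  normalize: π_0 + π_1 + π_2 = 1
Solving the linear system gives exactly π = [19/65, 24/65, 22/65].

π = [0.2923, 0.3692, 0.3385]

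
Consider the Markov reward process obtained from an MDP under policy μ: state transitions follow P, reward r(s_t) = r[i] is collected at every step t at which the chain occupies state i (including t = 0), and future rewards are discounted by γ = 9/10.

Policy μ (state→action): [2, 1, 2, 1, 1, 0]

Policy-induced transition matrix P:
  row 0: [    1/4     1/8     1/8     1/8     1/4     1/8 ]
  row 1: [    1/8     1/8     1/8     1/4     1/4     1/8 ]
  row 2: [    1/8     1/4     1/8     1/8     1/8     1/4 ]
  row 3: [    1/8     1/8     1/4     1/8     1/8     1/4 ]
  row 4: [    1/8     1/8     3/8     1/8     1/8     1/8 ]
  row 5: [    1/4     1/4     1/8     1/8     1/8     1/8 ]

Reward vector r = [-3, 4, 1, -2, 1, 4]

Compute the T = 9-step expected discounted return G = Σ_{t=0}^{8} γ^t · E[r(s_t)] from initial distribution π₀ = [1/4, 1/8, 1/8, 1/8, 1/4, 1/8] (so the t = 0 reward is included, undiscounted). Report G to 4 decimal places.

t=0: π = [0.2500, 0.1250, 0.1250, 0.1250, 0.2500, 0.1250], E[r] = 0.3750, γ^t·E[r] = 0.375000, running G = 0.375000
t=1: π = [0.1719, 0.1563, 0.2031, 0.1406, 0.1719, 0.1563], E[r] = 0.8281, γ^t·E[r] = 0.745313, running G = 1.120313
t=2: π = [0.1660, 0.1699, 0.1855, 0.1445, 0.1660, 0.1680], E[r] = 0.9160, γ^t·E[r] = 0.741973, running G = 1.862285
t=3: π = [0.1667, 0.1692, 0.1846, 0.1462, 0.1670, 0.1663], E[r] = 0.9006, γ^t·E[r] = 0.656563, running G = 2.518848
t=4: π = [0.1666, 0.1689, 0.1850, 0.1461, 0.1670, 0.1664], E[r] = 0.9007, γ^t·E[r] = 0.590926, running G = 3.109774
t=5: π = [0.1666, 0.1689, 0.1850, 0.1461, 0.1669, 0.1664], E[r] = 0.9011, γ^t·E[r] = 0.532120, running G = 3.641894
t=6: π = [0.1666, 0.1689, 0.1850, 0.1461, 0.1669, 0.1664], E[r] = 0.9011, γ^t·E[r] = 0.478879, running G = 4.120774
t=7: π = [0.1666, 0.1689, 0.1850, 0.1461, 0.1669, 0.1664], E[r] = 0.9011, γ^t·E[r] = 0.430984, running G = 4.551758
t=8: π = [0.1666, 0.1689, 0.1850, 0.1461, 0.1669, 0.1664], E[r] = 0.9011, γ^t·E[r] = 0.387888, running G = 4.939645

G = 4.9396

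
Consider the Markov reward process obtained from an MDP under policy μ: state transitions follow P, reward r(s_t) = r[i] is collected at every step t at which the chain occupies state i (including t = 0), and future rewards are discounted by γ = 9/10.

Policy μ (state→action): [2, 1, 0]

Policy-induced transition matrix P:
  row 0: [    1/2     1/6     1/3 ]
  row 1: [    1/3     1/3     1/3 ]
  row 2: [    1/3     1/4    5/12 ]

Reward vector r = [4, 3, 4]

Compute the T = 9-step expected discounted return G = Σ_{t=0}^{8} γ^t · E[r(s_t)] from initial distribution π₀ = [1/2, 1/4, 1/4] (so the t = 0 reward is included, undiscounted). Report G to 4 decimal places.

G = 23.0501

t=0: π = [0.5000, 0.2500, 0.2500], E[r] = 3.7500, γ^t·E[r] = 3.750000, running G = 3.750000
t=1: π = [0.4167, 0.2292, 0.3542], E[r] = 3.7708, γ^t·E[r] = 3.393750, running G = 7.143750
t=2: π = [0.4028, 0.2344, 0.3628], E[r] = 3.7656, γ^t·E[r] = 3.050156, running G = 10.193906
t=3: π = [0.4005, 0.2360, 0.3636], E[r] = 3.7640, γ^t·E[r] = 2.743980, running G = 12.937887
t=4: π = [0.4001, 0.2363, 0.3636], E[r] = 3.7637, γ^t·E[r] = 2.469369, running G = 15.407256
t=5: π = [0.4000, 0.2364, 0.3636], E[r] = 3.7636, γ^t·E[r] = 2.222397, running G = 17.629653
t=6: π = [0.4000, 0.2364, 0.3636], E[r] = 3.7636, γ^t·E[r] = 2.000152, running G = 19.629804
t=7: π = [0.4000, 0.2364, 0.3636], E[r] = 3.7636, γ^t·E[r] = 1.800136, running G = 21.429940
t=8: π = [0.4000, 0.2364, 0.3636], E[r] = 3.7636, γ^t·E[r] = 1.620122, running G = 23.050062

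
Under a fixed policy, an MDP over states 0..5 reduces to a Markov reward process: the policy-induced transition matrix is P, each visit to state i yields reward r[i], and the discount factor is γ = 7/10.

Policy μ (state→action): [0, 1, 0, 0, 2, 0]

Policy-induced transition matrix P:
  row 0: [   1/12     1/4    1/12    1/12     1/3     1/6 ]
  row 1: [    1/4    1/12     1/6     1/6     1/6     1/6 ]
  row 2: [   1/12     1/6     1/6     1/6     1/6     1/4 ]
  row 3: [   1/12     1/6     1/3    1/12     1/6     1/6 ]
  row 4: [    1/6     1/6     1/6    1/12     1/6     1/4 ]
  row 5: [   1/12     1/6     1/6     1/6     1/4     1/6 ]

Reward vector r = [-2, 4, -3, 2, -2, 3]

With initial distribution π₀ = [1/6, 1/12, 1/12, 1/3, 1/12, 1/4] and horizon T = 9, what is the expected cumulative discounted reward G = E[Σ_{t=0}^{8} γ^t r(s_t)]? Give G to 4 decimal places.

G = 1.6149

t=0: π = [0.1667, 0.0833, 0.0833, 0.3333, 0.0833, 0.2500], E[r] = 1.0000, γ^t·E[r] = 1.000000, running G = 1.000000
t=1: π = [0.1042, 0.1736, 0.2083, 0.1181, 0.2153, 0.1806], E[r] = 0.2083, γ^t·E[r] = 0.145833, running G = 1.145833
t=2: π = [0.1302, 0.1609, 0.1777, 0.1302, 0.1991, 0.2020], E[r] = 0.3183, γ^t·E[r] = 0.155961, running G = 1.301794
t=3: π = [0.1267, 0.1641, 0.1775, 0.1284, 0.2052, 0.1981], E[r] = 0.3110, γ^t·E[r] = 0.106658, running G = 1.408452
t=4: π = [0.1278, 0.1636, 0.1775, 0.1283, 0.2043, 0.1986], E[r] = 0.3098, γ^t·E[r] = 0.074392, running G = 1.482845
t=5: π = [0.1276, 0.1637, 0.1774, 0.1283, 0.2045, 0.1985], E[r] = 0.3103, γ^t·E[r] = 0.052158, running G = 1.535002
t=6: π = [0.1277, 0.1637, 0.1774, 0.1283, 0.2045, 0.1985], E[r] = 0.3102, γ^t·E[r] = 0.036495, running G = 1.571498
t=7: π = [0.1276, 0.1637, 0.1774, 0.1283, 0.2045, 0.1985], E[r] = 0.3102, γ^t·E[r] = 0.025549, running G = 1.597046
t=8: π = [0.1277, 0.1637, 0.1774, 0.1283, 0.2045, 0.1985], E[r] = 0.3102, γ^t·E[r] = 0.017884, running G = 1.614930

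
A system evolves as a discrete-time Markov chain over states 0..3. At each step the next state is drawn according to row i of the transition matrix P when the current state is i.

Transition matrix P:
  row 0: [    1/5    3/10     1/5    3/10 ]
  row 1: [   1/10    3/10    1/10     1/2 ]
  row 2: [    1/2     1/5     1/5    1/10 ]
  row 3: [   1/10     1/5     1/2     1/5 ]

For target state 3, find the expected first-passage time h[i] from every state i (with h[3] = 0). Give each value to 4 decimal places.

First-step conditioning: h[3] = 0; for i ≠ 3, h[i] = 1 + Σ_k P[i][k]·h[k].
  h[0] = 1 + 1/5·h[0] + 3/10·h[1] + 1/5·h[2]
  h[1] = 1 + 1/10·h[0] + 3/10·h[1] + 1/10·h[2]
  h[2] = 1 + 1/2·h[0] + 1/5·h[1] + 1/5·h[2]
Solving the 3×3 linear system over states ≠ 3 gives exactly h = [90/29, 70/29, 110/29, 0] (h[3] = 0 is the target).

h = [3.1034, 2.4138, 3.7931, 0.0000]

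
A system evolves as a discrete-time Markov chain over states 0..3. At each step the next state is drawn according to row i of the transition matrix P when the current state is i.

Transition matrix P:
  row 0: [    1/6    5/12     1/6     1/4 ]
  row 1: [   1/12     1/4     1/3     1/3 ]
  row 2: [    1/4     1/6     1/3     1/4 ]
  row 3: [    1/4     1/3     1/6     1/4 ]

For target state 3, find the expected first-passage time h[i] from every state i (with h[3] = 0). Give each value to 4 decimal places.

h = [3.6349, 3.3859, 3.7095, 0.0000]

First-step conditioning: h[3] = 0; for i ≠ 3, h[i] = 1 + Σ_k P[i][k]·h[k].
  h[0] = 1 + 1/6·h[0] + 5/12·h[1] + 1/6·h[2]
  h[1] = 1 + 1/12·h[0] + 1/4·h[1] + 1/3·h[2]
  h[2] = 1 + 1/4·h[0] + 1/6·h[1] + 1/3·h[2]
Solving the 3×3 linear system over states ≠ 3 gives exactly h = [876/241, 816/241, 894/241, 0] (h[3] = 0 is the target).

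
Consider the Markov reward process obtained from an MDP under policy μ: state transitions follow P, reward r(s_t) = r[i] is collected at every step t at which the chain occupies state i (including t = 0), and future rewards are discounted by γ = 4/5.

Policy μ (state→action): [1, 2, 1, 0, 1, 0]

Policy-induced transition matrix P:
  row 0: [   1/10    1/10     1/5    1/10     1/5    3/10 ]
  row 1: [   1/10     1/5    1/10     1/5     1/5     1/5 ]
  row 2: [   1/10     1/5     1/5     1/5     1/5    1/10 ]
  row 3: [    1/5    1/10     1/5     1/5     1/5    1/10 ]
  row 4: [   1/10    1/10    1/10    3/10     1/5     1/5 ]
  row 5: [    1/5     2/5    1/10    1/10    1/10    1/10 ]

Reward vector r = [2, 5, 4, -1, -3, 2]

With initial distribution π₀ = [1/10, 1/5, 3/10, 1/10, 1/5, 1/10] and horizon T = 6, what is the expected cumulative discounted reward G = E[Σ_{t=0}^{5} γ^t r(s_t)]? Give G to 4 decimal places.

G = 5.4847

t=0: π = [0.1000, 0.2000, 0.3000, 0.1000, 0.2000, 0.1000], E[r] = 1.9000, γ^t·E[r] = 1.900000, running G = 1.900000
t=1: π = [0.1200, 0.1800, 0.1500, 0.2000, 0.1900, 0.1600], E[r] = 1.2900, γ^t·E[r] = 1.032000, running G = 2.932000
t=2: π = [0.1360, 0.1810, 0.1470, 0.1910, 0.1840, 0.1610], E[r] = 1.3440, γ^t·E[r] = 0.860160, running G = 3.792160
t=3: π = [0.1352, 0.1811, 0.1474, 0.1887, 0.1839, 0.1637], E[r] = 1.3525, γ^t·E[r] = 0.692480, running G = 4.484640
t=4: π = [0.1352, 0.1820, 0.1471, 0.1885, 0.1836, 0.1635], E[r] = 1.3565, γ^t·E[r] = 0.555618, running G = 5.040258
t=5: π = [0.1352, 0.1820, 0.1471, 0.1885, 0.1836, 0.1636], E[r] = 1.3564, γ^t·E[r] = 0.444466, running G = 5.484724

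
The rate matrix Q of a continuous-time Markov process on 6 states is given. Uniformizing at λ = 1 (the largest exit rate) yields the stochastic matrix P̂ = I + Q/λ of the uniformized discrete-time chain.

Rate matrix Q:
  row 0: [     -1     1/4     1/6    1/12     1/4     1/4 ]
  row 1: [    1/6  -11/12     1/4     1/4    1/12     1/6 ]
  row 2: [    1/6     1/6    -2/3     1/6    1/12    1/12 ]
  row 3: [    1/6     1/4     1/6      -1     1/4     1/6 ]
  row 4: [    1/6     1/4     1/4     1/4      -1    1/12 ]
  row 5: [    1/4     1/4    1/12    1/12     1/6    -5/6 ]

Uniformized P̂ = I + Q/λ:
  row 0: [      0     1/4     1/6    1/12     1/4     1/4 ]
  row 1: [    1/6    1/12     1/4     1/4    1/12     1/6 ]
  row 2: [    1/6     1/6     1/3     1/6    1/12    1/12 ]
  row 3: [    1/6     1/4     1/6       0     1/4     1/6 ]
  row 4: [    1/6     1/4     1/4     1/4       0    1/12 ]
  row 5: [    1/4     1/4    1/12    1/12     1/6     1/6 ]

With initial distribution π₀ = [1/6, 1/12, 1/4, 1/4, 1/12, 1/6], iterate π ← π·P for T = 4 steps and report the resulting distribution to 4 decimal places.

t=0: π = [0.1667, 0.0833, 0.2500, 0.2500, 0.0833, 0.1667]
t=1: π = [0.1528, 0.2153, 0.2083, 0.1111, 0.1597, 0.1528]
t=2: π = [0.1539, 0.1968, 0.2199, 0.1539, 0.1267, 0.1487]
t=3: π = [0.1534, 0.1989, 0.2179, 0.1427, 0.1365, 0.1506]
t=4: π = [0.1536, 0.1987, 0.2184, 0.1455, 0.1339, 0.1499]

π = [0.1536, 0.1987, 0.2184, 0.1455, 0.1339, 0.1499]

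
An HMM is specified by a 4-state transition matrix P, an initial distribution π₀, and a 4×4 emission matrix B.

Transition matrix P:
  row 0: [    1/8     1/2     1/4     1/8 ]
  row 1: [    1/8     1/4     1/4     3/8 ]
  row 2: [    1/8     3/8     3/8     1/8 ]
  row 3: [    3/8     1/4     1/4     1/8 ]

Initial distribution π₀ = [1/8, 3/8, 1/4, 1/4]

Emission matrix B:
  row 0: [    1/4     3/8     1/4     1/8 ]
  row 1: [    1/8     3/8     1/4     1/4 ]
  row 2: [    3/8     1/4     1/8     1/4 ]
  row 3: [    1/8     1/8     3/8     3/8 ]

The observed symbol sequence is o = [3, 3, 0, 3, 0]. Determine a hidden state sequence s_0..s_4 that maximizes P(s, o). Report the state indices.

t=0: δ = [1.562e-02, 9.375e-02, 6.250e-02, 9.375e-02]  (obs o_0=3)
t=1: δ = [4.395e-03, 5.859e-03, 5.859e-03, 1.318e-02]  ψ = [3, 1, 1, 1]  (obs o_1=3)
t=2: δ = [1.236e-03, 4.120e-04, 1.236e-03, 2.747e-04]  ψ = [3, 3, 3, 1]  (obs o_2=0)
t=3: δ = [1.931e-05, 1.545e-04, 1.159e-04, 5.794e-05]  ψ = [0, 0, 2, 0]  (obs o_3=3)
t=4: δ = [5.431e-06, 5.431e-06, 1.629e-05, 7.242e-06]  ψ = [3, 2, 2, 1]  (obs o_4=0)
backtrack: best end state = 2; path = [1, 3, 2, 2, 2]

path = [1, 3, 2, 2, 2]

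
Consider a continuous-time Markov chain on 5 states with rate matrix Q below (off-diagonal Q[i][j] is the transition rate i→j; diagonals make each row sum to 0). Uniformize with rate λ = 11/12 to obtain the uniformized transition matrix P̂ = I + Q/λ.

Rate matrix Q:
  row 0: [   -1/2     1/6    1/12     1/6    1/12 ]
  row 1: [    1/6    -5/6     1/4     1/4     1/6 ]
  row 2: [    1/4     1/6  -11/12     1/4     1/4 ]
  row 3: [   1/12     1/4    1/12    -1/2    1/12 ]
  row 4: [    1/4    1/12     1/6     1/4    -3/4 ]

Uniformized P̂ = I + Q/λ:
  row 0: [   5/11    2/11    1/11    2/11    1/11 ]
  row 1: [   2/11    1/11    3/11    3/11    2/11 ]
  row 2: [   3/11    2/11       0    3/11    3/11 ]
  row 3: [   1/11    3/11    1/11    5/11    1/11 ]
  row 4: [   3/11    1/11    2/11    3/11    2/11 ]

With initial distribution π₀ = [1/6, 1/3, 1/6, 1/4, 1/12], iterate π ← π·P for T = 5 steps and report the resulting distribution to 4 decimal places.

π = [0.2452, 0.1802, 0.1253, 0.3061, 0.1431]

t=0: π = [0.1667, 0.3333, 0.1667, 0.2500, 0.0833]
t=1: π = [0.2273, 0.1667, 0.1439, 0.3030, 0.1591]
t=2: π = [0.2438, 0.1798, 0.1226, 0.3072, 0.1467]
t=3: π = [0.2449, 0.1801, 0.1258, 0.3064, 0.1429]
t=4: π = [0.2452, 0.1803, 0.1252, 0.3062, 0.1431]
t=5: π = [0.2452, 0.1802, 0.1253, 0.3061, 0.1431]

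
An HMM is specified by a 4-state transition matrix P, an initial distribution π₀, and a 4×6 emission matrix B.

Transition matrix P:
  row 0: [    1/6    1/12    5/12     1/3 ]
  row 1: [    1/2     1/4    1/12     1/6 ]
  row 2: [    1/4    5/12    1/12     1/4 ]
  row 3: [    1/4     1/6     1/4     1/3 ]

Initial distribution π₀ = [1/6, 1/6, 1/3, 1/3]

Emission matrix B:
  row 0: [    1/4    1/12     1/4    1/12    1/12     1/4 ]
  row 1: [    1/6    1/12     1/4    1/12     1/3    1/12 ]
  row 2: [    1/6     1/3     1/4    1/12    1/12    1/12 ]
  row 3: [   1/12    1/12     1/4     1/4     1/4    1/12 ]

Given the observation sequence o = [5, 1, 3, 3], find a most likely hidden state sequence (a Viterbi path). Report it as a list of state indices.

t=0: δ = [4.167e-02, 1.389e-02, 2.778e-02, 2.778e-02]  (obs o_0=5)
t=1: δ = [5.787e-04, 9.645e-04, 5.787e-03, 1.157e-03]  ψ = [0, 2, 0, 0]  (obs o_1=1)
t=2: δ = [1.206e-04, 2.009e-04, 4.019e-05, 3.617e-04]  ψ = [2, 2, 2, 2]  (obs o_2=3)
t=3: δ = [8.372e-06, 5.023e-06, 7.535e-06, 3.014e-05]  ψ = [1, 3, 3, 3]  (obs o_3=3)
backtrack: best end state = 3; path = [0, 2, 3, 3]

path = [0, 2, 3, 3]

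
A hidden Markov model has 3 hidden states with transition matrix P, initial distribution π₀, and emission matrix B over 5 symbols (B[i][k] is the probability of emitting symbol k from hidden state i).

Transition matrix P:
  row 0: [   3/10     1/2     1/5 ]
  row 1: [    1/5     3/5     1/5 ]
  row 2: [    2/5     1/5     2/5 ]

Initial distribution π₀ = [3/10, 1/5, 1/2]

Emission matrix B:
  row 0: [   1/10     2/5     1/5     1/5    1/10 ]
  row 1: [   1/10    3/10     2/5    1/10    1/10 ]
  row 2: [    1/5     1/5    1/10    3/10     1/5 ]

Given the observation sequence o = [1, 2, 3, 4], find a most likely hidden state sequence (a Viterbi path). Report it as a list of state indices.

path = [0, 1, 2, 2]

t=0: δ = [1.200e-01, 6.000e-02, 1.000e-01]  (obs o_0=1)
t=1: δ = [8.000e-03, 2.400e-02, 4.000e-03]  ψ = [2, 0, 2]  (obs o_1=2)
t=2: δ = [9.600e-04, 1.440e-03, 1.440e-03]  ψ = [1, 1, 1]  (obs o_2=3)
t=3: δ = [5.760e-05, 8.640e-05, 1.152e-04]  ψ = [2, 1, 2]  (obs o_3=4)
backtrack: best end state = 2; path = [0, 1, 2, 2]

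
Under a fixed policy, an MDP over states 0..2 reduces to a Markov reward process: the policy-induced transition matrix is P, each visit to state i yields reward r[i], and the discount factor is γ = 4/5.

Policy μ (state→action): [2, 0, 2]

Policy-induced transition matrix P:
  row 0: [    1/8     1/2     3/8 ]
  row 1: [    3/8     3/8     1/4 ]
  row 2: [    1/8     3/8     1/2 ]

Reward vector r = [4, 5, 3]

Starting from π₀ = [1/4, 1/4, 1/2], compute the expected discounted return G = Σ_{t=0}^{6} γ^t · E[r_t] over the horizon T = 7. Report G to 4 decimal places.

t=0: π = [0.2500, 0.2500, 0.5000], E[r] = 3.7500, γ^t·E[r] = 3.750000, running G = 3.750000
t=1: π = [0.1875, 0.4063, 0.4063], E[r] = 4.0000, γ^t·E[r] = 3.200000, running G = 6.950000
t=2: π = [0.2266, 0.3984, 0.3750], E[r] = 4.0234, γ^t·E[r] = 2.575000, running G = 9.525000
t=3: π = [0.2246, 0.4033, 0.3721], E[r] = 4.0313, γ^t·E[r] = 2.064000, running G = 11.589000
t=4: π = [0.2258, 0.4031, 0.3711], E[r] = 4.0320, γ^t·E[r] = 1.651500, running G = 13.240500
t=5: π = [0.2258, 0.4032, 0.3710], E[r] = 4.0322, γ^t·E[r] = 1.321280, running G = 14.561780
t=6: π = [0.2258, 0.4032, 0.3710], E[r] = 4.0322, γ^t·E[r] = 1.057030, running G = 15.618810

G = 15.6188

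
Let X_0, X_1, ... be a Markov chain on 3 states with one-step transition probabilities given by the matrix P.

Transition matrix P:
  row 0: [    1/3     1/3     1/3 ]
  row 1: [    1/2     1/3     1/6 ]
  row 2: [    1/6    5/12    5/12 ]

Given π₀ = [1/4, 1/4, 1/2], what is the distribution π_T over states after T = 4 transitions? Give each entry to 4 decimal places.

π = [0.3434, 0.3582, 0.2985]

t=0: π = [0.2500, 0.2500, 0.5000]
t=1: π = [0.2917, 0.3750, 0.3333]
t=2: π = [0.3403, 0.3611, 0.2986]
t=3: π = [0.3438, 0.3582, 0.2980]
t=4: π = [0.3434, 0.3582, 0.2985]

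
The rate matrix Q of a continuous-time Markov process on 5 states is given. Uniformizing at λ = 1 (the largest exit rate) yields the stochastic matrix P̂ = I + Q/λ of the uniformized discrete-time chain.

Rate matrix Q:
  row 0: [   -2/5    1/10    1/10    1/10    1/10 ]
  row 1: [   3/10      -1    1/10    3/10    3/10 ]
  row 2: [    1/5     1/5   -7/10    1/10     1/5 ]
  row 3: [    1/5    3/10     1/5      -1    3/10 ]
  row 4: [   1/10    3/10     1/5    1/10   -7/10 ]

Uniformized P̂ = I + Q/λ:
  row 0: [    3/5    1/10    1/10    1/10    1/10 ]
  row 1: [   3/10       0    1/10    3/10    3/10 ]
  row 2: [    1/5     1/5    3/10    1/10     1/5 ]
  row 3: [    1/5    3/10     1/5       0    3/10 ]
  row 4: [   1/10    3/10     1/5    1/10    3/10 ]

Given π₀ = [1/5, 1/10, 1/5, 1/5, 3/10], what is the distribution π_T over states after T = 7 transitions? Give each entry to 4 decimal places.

t=0: π = [0.2000, 0.1000, 0.2000, 0.2000, 0.3000]
t=1: π = [0.2600, 0.2100, 0.1900, 0.1000, 0.2400]
t=2: π = [0.3010, 0.1660, 0.1720, 0.1320, 0.2290]
t=3: π = [0.3141, 0.1728, 0.1705, 0.1200, 0.2226]
t=4: π = [0.3207, 0.1683, 0.1684, 0.1226, 0.2201]
t=5: π = [0.3231, 0.1685, 0.1679, 0.1214, 0.2190]
t=6: π = [0.3242, 0.1680, 0.1676, 0.1216, 0.2186]
t=7: π = [0.3246, 0.1680, 0.1675, 0.1214, 0.2184]

π = [0.3246, 0.1680, 0.1675, 0.1214, 0.2184]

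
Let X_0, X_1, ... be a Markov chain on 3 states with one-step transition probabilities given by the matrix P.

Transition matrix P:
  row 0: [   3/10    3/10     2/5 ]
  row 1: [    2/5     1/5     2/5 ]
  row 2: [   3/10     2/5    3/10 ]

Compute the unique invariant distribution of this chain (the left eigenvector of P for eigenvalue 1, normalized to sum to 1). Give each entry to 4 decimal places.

Balance equations π_j = Σ_i π_i·P[i][j]:
  π_0 = 3/10·π_0 + 2/5·π_1 + 3/10·π_2
  π_1 = 3/10·π_0 + 1/5·π_1 + 2/5·π_2
  normalize: π_0 + π_1 + π_2 = 1
Solving the linear system gives exactly π = [40/121, 37/121, 4/11].

π = [0.3306, 0.3058, 0.3636]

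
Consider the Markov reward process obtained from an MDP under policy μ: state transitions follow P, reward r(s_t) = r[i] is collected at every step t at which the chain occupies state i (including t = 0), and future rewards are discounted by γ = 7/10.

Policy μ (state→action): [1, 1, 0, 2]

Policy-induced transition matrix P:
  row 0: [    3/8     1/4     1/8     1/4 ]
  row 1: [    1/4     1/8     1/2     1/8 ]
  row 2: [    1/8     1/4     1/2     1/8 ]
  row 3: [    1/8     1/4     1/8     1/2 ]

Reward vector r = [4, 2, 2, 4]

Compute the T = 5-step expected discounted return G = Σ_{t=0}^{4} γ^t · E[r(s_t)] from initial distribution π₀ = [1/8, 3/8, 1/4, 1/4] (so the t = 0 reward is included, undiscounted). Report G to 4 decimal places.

G = 7.8563

t=0: π = [0.1250, 0.3750, 0.2500, 0.2500], E[r] = 2.7500, γ^t·E[r] = 2.750000, running G = 2.750000
t=1: π = [0.2031, 0.2031, 0.3594, 0.2344], E[r] = 2.8750, γ^t·E[r] = 2.012500, running G = 4.762500
t=2: π = [0.2012, 0.2246, 0.3359, 0.2383], E[r] = 2.8789, γ^t·E[r] = 1.410664, running G = 6.173164
t=3: π = [0.2034, 0.2219, 0.3352, 0.2395], E[r] = 2.8857, γ^t·E[r] = 0.989810, running G = 7.162974
t=4: π = [0.2036, 0.2223, 0.3339, 0.2402], E[r] = 2.8876, γ^t·E[r] = 0.693321, running G = 7.856295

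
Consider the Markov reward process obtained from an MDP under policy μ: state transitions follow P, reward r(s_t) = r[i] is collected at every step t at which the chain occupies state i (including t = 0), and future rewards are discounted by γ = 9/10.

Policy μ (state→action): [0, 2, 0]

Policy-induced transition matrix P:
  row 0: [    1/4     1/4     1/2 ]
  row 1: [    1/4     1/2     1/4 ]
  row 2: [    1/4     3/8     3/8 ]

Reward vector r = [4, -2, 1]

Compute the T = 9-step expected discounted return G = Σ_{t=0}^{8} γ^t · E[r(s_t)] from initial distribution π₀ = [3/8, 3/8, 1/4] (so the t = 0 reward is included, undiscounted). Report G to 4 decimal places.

t=0: π = [0.3750, 0.3750, 0.2500], E[r] = 1.0000, γ^t·E[r] = 1.000000, running G = 1.000000
t=1: π = [0.2500, 0.3750, 0.3750], E[r] = 0.6250, γ^t·E[r] = 0.562500, running G = 1.562500
t=2: π = [0.2500, 0.3906, 0.3594], E[r] = 0.5781, γ^t·E[r] = 0.468281, running G = 2.030781
t=3: π = [0.2500, 0.3926, 0.3574], E[r] = 0.5723, γ^t·E[r] = 0.417182, running G = 2.447963
t=4: π = [0.2500, 0.3928, 0.3572], E[r] = 0.5715, γ^t·E[r] = 0.374983, running G = 2.822946
t=5: π = [0.2500, 0.3929, 0.3571], E[r] = 0.5714, γ^t·E[r] = 0.337431, running G = 3.160376
t=6: π = [0.2500, 0.3929, 0.3571], E[r] = 0.5714, γ^t·E[r] = 0.303681, running G = 3.464058
t=7: π = [0.2500, 0.3929, 0.3571], E[r] = 0.5714, γ^t·E[r] = 0.273313, running G = 3.737370
t=8: π = [0.2500, 0.3929, 0.3571], E[r] = 0.5714, γ^t·E[r] = 0.245981, running G = 3.983352

G = 3.9834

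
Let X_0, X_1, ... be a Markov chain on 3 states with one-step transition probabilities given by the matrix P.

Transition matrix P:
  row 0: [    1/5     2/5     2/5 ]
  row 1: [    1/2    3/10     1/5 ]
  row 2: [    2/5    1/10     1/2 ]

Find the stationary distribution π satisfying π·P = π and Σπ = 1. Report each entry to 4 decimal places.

π = [0.3548, 0.2581, 0.3871]

Balance equations π_j = Σ_i π_i·P[i][j]:
  π_0 = 1/5·π_0 + 1/2·π_1 + 2/5·π_2
  π_1 = 2/5·π_0 + 3/10·π_1 + 1/10·π_2
  normalize: π_0 + π_1 + π_2 = 1
Solving the linear system gives exactly π = [11/31, 8/31, 12/31].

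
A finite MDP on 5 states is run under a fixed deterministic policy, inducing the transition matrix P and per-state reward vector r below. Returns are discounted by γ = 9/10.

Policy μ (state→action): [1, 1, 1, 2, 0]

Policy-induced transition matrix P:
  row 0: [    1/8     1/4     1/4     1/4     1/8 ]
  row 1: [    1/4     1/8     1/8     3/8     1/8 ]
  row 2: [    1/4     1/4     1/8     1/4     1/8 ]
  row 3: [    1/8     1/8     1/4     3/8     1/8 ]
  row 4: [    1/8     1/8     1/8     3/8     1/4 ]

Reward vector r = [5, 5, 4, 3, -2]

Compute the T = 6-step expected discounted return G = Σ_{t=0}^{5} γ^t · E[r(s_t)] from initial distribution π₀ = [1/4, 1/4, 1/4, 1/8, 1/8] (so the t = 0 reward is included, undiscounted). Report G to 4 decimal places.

t=0: π = [0.2500, 0.2500, 0.2500, 0.1250, 0.1250], E[r] = 3.6250, γ^t·E[r] = 3.625000, running G = 3.625000
t=1: π = [0.1875, 0.1875, 0.1719, 0.3125, 0.1406], E[r] = 3.2188, γ^t·E[r] = 2.896875, running G = 6.521875
t=2: π = [0.1699, 0.1699, 0.1875, 0.3301, 0.1426], E[r] = 3.1543, γ^t·E[r] = 2.554980, running G = 9.076855
t=3: π = [0.1697, 0.1697, 0.1875, 0.3303, 0.1428], E[r] = 3.1521, γ^t·E[r] = 2.297881, running G = 11.374736
t=4: π = [0.1696, 0.1696, 0.1875, 0.3304, 0.1429], E[r] = 3.1518, γ^t·E[r] = 2.067912, running G = 13.442648
t=5: π = [0.1696, 0.1696, 0.1875, 0.3304, 0.1429], E[r] = 3.1518, γ^t·E[r] = 1.861101, running G = 15.303749

G = 15.3037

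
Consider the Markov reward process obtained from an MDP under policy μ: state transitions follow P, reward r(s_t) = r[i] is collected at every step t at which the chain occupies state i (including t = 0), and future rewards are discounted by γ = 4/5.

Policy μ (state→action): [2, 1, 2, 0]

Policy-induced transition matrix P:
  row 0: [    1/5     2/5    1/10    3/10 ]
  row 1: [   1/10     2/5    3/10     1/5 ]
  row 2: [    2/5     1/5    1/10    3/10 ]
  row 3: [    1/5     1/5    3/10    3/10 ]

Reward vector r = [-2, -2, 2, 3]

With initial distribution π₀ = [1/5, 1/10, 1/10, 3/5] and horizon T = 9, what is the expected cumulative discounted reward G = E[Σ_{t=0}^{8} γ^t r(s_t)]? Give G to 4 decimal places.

t=0: π = [0.2000, 0.1000, 0.1000, 0.6000], E[r] = 1.4000, γ^t·E[r] = 1.400000, running G = 1.400000
t=1: π = [0.2100, 0.2600, 0.2400, 0.2900], E[r] = 0.4100, γ^t·E[r] = 0.328000, running G = 1.728000
t=2: π = [0.2220, 0.2940, 0.2100, 0.2740], E[r] = 0.2100, γ^t·E[r] = 0.134400, running G = 1.862400
t=3: π = [0.2126, 0.3032, 0.2136, 0.2706], E[r] = 0.2074, γ^t·E[r] = 0.106189, running G = 1.968589
t=4: π = [0.2124, 0.3032, 0.2148, 0.2697], E[r] = 0.2074, γ^t·E[r] = 0.084967, running G = 2.053556
t=5: π = [0.2126, 0.3031, 0.2146, 0.2697], E[r] = 0.2067, γ^t·E[r] = 0.067729, running G = 2.121285
t=6: π = [0.2126, 0.3031, 0.2146, 0.2697], E[r] = 0.2067, γ^t·E[r] = 0.054180, running G = 2.175465
t=7: π = [0.2126, 0.3032, 0.2146, 0.2697], E[r] = 0.2067, γ^t·E[r] = 0.043347, running G = 2.218812
t=8: π = [0.2126, 0.3031, 0.2146, 0.2697], E[r] = 0.2067, γ^t·E[r] = 0.034677, running G = 2.253490

G = 2.2535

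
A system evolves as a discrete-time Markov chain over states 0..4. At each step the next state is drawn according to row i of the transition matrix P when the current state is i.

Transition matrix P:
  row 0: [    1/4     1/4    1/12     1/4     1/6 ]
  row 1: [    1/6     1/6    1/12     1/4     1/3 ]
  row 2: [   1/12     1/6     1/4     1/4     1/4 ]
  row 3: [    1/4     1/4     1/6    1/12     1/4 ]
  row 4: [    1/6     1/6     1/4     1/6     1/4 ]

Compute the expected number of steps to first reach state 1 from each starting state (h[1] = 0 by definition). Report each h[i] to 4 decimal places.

h = [4.5759, 0.0000, 5.0836, 4.6480, 5.0776]

First-step conditioning: h[1] = 0; for i ≠ 1, h[i] = 1 + Σ_k P[i][k]·h[k].
  h[0] = 1 + 1/4·h[0] + 1/12·h[2] + 1/4·h[3] + 1/6·h[4]
  h[2] = 1 + 1/12·h[0] + 1/4·h[2] + 1/4·h[3] + 1/4·h[4]
  h[3] = 1 + 1/4·h[0] + 1/6·h[2] + 1/12·h[3] + 1/4·h[4]
  h[4] = 1 + 1/6·h[0] + 1/4·h[2] + 1/6·h[3] + 1/4·h[4]
Solving the 4×4 linear system over states ≠ 1 gives exactly h = [9138/1997, 0, 10152/1997, 9282/1997, 10140/1997] (h[1] = 0 is the target).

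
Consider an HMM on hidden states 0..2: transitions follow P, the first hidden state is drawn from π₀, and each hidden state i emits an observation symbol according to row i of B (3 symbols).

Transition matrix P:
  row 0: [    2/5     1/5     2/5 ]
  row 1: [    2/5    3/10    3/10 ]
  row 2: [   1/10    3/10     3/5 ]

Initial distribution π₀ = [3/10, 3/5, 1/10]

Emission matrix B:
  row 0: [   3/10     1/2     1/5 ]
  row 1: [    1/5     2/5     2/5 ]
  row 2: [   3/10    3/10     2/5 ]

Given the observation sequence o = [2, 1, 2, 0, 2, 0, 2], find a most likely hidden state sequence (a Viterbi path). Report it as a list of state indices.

path = [1, 0, 2, 2, 2, 2, 2]

t=0: δ = [6.000e-02, 2.400e-01, 4.000e-02]  (obs o_0=2)
t=1: δ = [4.800e-02, 2.880e-02, 2.160e-02]  ψ = [1, 1, 1]  (obs o_1=1)
t=2: δ = [3.840e-03, 3.840e-03, 7.680e-03]  ψ = [0, 0, 0]  (obs o_2=2)
t=3: δ = [4.608e-04, 4.608e-04, 1.382e-03]  ψ = [0, 2, 2]  (obs o_3=0)
t=4: δ = [3.686e-05, 1.659e-04, 3.318e-04]  ψ = [0, 2, 2]  (obs o_4=2)
t=5: δ = [1.991e-05, 1.991e-05, 5.972e-05]  ψ = [1, 2, 2]  (obs o_5=0)
t=6: δ = [1.593e-06, 7.166e-06, 1.433e-05]  ψ = [0, 2, 2]  (obs o_6=2)
backtrack: best end state = 2; path = [1, 0, 2, 2, 2, 2, 2]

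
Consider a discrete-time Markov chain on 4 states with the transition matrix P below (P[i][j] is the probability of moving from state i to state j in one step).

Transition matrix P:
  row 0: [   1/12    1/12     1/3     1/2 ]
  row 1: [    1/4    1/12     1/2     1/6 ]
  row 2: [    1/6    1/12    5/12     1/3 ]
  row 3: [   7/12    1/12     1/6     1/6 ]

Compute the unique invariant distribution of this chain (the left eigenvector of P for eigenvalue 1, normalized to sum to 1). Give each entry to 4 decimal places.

Balance equations π_j = Σ_i π_i·P[i][j]:
  π_0 = 1/12·π_0 + 1/4·π_1 + 1/6·π_2 + 7/12·π_3
  π_1 = 1/12·π_0 + 1/12·π_1 + 1/12·π_2 + 1/12·π_3
  π_2 = 1/3·π_0 + 1/2·π_1 + 5/12·π_2 + 1/6·π_3
  normalize: π_0 + π_1 + π_2 + π_3 = 1
Solving the linear system gives exactly π = [145/516, 1/12, 83/258, 27/86].

π = [0.2810, 0.0833, 0.3217, 0.3140]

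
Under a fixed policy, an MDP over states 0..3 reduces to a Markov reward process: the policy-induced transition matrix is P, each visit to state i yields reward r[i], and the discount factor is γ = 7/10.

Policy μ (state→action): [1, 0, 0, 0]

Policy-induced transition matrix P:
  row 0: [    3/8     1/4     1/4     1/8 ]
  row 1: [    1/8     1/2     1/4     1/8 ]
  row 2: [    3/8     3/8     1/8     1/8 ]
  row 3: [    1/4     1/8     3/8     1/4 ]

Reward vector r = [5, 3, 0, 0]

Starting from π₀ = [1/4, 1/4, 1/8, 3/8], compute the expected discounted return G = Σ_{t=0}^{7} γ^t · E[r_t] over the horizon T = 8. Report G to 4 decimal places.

t=0: π = [0.2500, 0.2500, 0.1250, 0.3750], E[r] = 2.0000, γ^t·E[r] = 2.000000, running G = 2.000000
t=1: π = [0.2656, 0.2813, 0.2813, 0.1719], E[r] = 2.1719, γ^t·E[r] = 1.520313, running G = 3.520313
t=2: π = [0.2832, 0.3340, 0.2363, 0.1465], E[r] = 2.4180, γ^t·E[r] = 1.184805, running G = 4.705117
t=3: π = [0.2732, 0.3447, 0.2388, 0.1433], E[r] = 2.4001, γ^t·E[r] = 0.823250, running G = 5.528367
t=4: π = [0.2709, 0.3481, 0.2381, 0.1429], E[r] = 2.3989, γ^t·E[r] = 0.575967, running G = 6.104335
t=5: π = [0.2701, 0.3489, 0.2381, 0.1429], E[r] = 2.3973, γ^t·E[r] = 0.402915, running G = 6.507250
t=6: π = [0.2699, 0.3491, 0.2381, 0.1429], E[r] = 2.3970, γ^t·E[r] = 0.282000, running G = 6.789250
t=7: π = [0.2699, 0.3492, 0.2381, 0.1429], E[r] = 2.3969, γ^t·E[r] = 0.197392, running G = 6.986642

G = 6.9866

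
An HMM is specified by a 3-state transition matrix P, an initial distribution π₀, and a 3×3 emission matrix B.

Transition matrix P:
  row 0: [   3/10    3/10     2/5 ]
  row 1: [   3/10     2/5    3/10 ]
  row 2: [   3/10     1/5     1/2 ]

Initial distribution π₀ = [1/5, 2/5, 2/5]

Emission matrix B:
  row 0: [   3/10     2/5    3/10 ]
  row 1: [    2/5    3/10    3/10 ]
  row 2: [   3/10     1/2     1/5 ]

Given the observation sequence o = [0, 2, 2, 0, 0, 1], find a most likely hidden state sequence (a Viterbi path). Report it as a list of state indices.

t=0: δ = [6.000e-02, 1.600e-01, 1.200e-01]  (obs o_0=0)
t=1: δ = [1.440e-02, 1.920e-02, 1.200e-02]  ψ = [1, 1, 2]  (obs o_1=2)
t=2: δ = [1.728e-03, 2.304e-03, 1.200e-03]  ψ = [1, 1, 2]  (obs o_2=2)
t=3: δ = [2.074e-04, 3.686e-04, 2.074e-04]  ψ = [1, 1, 0]  (obs o_3=0)
t=4: δ = [3.318e-05, 5.898e-05, 3.318e-05]  ψ = [1, 1, 1]  (obs o_4=0)
t=5: δ = [7.078e-06, 7.078e-06, 8.847e-06]  ψ = [1, 1, 1]  (obs o_5=1)
backtrack: best end state = 2; path = [1, 1, 1, 1, 1, 2]

path = [1, 1, 1, 1, 1, 2]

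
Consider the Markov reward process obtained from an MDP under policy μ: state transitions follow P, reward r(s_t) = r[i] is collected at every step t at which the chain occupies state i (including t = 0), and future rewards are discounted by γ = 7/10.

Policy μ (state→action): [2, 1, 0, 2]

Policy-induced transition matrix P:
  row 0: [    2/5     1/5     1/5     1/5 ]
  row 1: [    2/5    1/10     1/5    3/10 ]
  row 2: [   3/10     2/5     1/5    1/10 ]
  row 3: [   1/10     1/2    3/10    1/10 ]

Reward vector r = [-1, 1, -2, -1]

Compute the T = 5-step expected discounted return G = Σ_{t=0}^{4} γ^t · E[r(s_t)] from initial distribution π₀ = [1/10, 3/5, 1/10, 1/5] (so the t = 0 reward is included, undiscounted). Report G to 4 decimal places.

t=0: π = [0.1000, 0.6000, 0.1000, 0.2000], E[r] = 0.1000, γ^t·E[r] = 0.100000, running G = 0.100000
t=1: π = [0.3300, 0.2200, 0.2200, 0.2300], E[r] = -0.7800, γ^t·E[r] = -0.546000, running G = -0.446000
t=2: π = [0.3090, 0.2910, 0.2230, 0.1770], E[r] = -0.6410, γ^t·E[r] = -0.314090, running G = -0.760090
t=3: π = [0.3246, 0.2686, 0.2177, 0.1891], E[r] = -0.6805, γ^t·E[r] = -0.233412, running G = -0.993502
t=4: π = [0.3215, 0.2734, 0.2189, 0.1862], E[r] = -0.6721, γ^t·E[r] = -0.161369, running G = -1.154870

G = -1.1549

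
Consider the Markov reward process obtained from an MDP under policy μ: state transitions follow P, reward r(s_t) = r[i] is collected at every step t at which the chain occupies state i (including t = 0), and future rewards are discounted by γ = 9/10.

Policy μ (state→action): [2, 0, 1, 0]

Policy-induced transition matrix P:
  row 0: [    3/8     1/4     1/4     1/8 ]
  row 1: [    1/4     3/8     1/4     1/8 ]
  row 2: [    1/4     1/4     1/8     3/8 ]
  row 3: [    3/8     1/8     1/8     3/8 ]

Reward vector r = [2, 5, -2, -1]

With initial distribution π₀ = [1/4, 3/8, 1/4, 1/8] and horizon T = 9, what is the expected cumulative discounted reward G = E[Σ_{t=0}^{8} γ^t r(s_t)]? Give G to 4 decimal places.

t=0: π = [0.2500, 0.3750, 0.2500, 0.1250], E[r] = 1.7500, γ^t·E[r] = 1.750000, running G = 1.750000
t=1: π = [0.2969, 0.2813, 0.2031, 0.2188], E[r] = 1.3750, γ^t·E[r] = 1.237500, running G = 2.987500
t=2: π = [0.3145, 0.2578, 0.1973, 0.2305], E[r] = 1.2930, γ^t·E[r] = 1.047305, running G = 4.034805
t=3: π = [0.3181, 0.2534, 0.1965, 0.2319], E[r] = 1.2783, γ^t·E[r] = 0.931896, running G = 4.966700
t=4: π = [0.3188, 0.2527, 0.1964, 0.2321], E[r] = 1.2759, γ^t·E[r] = 0.837144, running G = 5.803844
t=5: π = [0.3189, 0.2526, 0.1964, 0.2321], E[r] = 1.2756, γ^t·E[r] = 0.753214, running G = 6.557058
t=6: π = [0.3189, 0.2526, 0.1964, 0.2321], E[r] = 1.2755, γ^t·E[r] = 0.677863, running G = 7.234921
t=7: π = [0.3189, 0.2526, 0.1964, 0.2321], E[r] = 1.2755, γ^t·E[r] = 0.610073, running G = 7.844994
t=8: π = [0.3189, 0.2526, 0.1964, 0.2321], E[r] = 1.2755, γ^t·E[r] = 0.549065, running G = 8.394060

G = 8.3941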